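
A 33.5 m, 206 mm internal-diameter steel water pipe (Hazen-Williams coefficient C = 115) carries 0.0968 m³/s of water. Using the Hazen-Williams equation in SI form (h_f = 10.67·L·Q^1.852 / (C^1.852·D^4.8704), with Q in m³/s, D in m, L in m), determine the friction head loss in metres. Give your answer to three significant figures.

h_f ≈ 1.59 m

h_f = 10.67·33.5·0.0968^1.852 / (115^1.852·0.206^4.8704) = 1.586 m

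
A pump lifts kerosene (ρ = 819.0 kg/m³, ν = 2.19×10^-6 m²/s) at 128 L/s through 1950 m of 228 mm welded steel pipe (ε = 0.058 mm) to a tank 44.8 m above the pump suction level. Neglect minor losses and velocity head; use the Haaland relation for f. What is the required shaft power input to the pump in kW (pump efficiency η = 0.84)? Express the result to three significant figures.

V = 4Q/(πD²) = 3.135 m/s; Re = 3.26×10^5; ε/D = 2.54×10^-4; f = 0.01634
h_f = f(L/D)V²/2g = 70.02 m
Total head H = z + h_f = 44.8 + 70.02 = 114.8 m
P_hyd = ρgQH = 819.0·9.81·0.128·114.8 = 118.1 kW
P_shaft = P_hyd/η = 118.1/0.84 = 140.6 kW

P_shaft ≈ 141 kW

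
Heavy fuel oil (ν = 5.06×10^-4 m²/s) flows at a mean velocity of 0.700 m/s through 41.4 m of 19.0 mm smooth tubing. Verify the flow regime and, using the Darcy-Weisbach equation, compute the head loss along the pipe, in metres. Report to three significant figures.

Re = VD/ν = 0.700·0.01900/5.06×10^-4 = 26.3 → laminar (Re < 2300)
f = 64/Re = 2.435
h_f = f(L/D)V²/(2g) = 2.435·(41.4/0.01900)·0.700²/(2·9.81) = 132.5 m

h_f ≈ 133 m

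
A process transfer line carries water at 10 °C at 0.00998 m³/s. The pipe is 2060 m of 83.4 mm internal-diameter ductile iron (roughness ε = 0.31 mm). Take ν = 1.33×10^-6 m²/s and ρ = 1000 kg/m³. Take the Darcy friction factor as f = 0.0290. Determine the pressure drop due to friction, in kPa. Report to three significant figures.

V = 4Q/(πD²) = 4·0.00998/(π·0.0834²) = 1.827 m/s
h_f = f(L/D)V²/(2g) = 0.02900·(2060/0.0834)·1.827²/(2·9.81) = 121.8 m
Δp = ρg·h_f = 1000·9.81·121.8 = 1195 kPa

Δp ≈ 1200 kPa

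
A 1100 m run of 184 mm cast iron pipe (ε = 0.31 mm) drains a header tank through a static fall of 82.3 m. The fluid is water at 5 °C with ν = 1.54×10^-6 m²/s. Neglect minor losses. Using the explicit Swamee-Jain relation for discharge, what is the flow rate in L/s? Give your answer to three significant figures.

Swamee-Jain (Type II): Q = -0.965·√(gD⁵h_f/L)·ln[ε/(3.7D) + √(3.17ν²L/(gD³h_f))]
√(gD⁵h_f/L) = √(9.81·0.184⁵·82.3/1100) = 0.01244
ε/(3.7D) = 4.55×10^-4; √(3.17ν²L/(gD³h_f)) = 4.05×10^-5
Q = -0.965·0.01244·ln(4.959×10^-4) = 0.09136 m³/s
Check: V = 3.44 m/s, Re = 4.11×10^5, f = 0.02302, h_f = 82.8 m ≈ 82.3 m ✓

Q ≈ 91.4 L/s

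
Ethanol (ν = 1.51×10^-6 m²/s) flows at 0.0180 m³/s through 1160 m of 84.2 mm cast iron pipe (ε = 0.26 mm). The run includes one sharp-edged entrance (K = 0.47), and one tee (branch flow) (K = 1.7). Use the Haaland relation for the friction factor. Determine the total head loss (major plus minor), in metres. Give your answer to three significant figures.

V = 4Q/(πD²) = 3.233 m/s; V²/2g = 0.5326 m
Re = 1.80×10^5, ε/D = 0.00309 → f = 0.02708 (Haaland)
Major: h_f = f(L/D)·V²/2g = 0.02708·13777·0.5326 = 198.7 m
Minor: ΣK = 2.17; h_m = ΣK·V²/2g = 1.156 m
Total H_L = 198.7 + 1.156 = 199.9 m

H_L ≈ 200 m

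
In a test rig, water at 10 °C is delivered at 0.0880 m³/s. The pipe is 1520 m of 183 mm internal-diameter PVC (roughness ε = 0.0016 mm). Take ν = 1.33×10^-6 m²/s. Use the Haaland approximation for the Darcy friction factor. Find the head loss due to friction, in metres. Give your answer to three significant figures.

h_f ≈ 63.3 m

V = 4Q/(πD²) = 4·0.0880/(π·0.183²) = 3.346 m/s
Re = VD/ν = 3.346·0.183/1.33×10^-6 = 4.60×10^5 → turbulent
ε/D = 0.0016/183 = 8.74×10^-6
Haaland: f = 0.01335
h_f = f(L/D)V²/(2g) = 0.01335·(1520/0.183)·3.346²/(2·9.81) = 63.27 m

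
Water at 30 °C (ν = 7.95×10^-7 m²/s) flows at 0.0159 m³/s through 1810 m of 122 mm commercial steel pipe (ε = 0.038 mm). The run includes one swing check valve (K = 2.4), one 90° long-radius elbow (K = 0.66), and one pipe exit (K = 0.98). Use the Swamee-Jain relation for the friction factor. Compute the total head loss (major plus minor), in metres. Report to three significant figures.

V = 4Q/(πD²) = 1.360 m/s; V²/2g = 0.09429 m
Re = 2.09×10^5, ε/D = 3.11×10^-4 → f = 0.01778 (Swamee-Jain)
Major: h_f = f(L/D)·V²/2g = 0.01778·14836·0.09429 = 24.87 m
Minor: ΣK = 4.04; h_m = ΣK·V²/2g = 0.3809 m
Total H_L = 24.87 + 0.3809 = 25.25 m

H_L ≈ 25.2 m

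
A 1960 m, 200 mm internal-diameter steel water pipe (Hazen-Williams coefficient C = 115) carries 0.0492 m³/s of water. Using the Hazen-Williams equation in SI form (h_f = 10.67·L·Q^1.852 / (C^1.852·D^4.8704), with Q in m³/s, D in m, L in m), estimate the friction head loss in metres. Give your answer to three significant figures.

h_f ≈ 30.6 m

h_f = 10.67·1960·0.0492^1.852 / (115^1.852·0.200^4.8704) = 30.60 m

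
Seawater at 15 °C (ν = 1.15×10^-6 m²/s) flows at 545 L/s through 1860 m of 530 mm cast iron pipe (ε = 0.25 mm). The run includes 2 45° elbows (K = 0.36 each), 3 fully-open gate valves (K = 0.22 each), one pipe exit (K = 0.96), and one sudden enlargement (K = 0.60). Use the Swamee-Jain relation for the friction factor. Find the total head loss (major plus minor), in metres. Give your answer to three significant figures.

H_L ≈ 19.5 m

V = 4Q/(πD²) = 2.470 m/s; V²/2g = 0.3110 m
Re = 1.14×10^6, ε/D = 4.72×10^-4 → f = 0.01704 (Swamee-Jain)
Major: h_f = f(L/D)·V²/2g = 0.01704·3509·0.3110 = 18.60 m
Minor: ΣK = 2.94; h_m = ΣK·V²/2g = 0.9144 m
Total H_L = 18.60 + 0.9144 = 19.52 m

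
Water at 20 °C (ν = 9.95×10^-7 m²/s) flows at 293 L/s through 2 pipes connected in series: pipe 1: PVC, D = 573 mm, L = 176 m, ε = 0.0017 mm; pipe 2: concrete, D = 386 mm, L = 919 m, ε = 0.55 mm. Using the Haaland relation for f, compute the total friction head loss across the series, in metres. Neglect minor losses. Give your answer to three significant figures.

Pipe 1: V = 1.136 m/s, Re = 6.54×10^5, ε/D = 2.97×10^-6, f = 0.01250, h_1 = f(L/D)V²/2g = 0.2525 m
Pipe 2: V = 2.504 m/s, Re = 9.71×10^5, ε/D = 0.00142, f = 0.02170, h_2 = f(L/D)V²/2g = 16.51 m
Series → Q common, losses add: H = Σh = 16.76 m

H ≈ 16.8 m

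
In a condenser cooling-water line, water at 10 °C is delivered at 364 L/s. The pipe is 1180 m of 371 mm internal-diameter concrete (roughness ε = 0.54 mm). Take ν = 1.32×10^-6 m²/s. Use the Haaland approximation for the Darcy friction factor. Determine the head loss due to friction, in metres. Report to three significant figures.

h_f ≈ 40.1 m

V = 4Q/(πD²) = 4·0.364/(π·0.371²) = 3.367 m/s
Re = VD/ν = 3.367·0.371/1.32×10^-6 = 9.46×10^5 → turbulent
ε/D = 0.54/371 = 0.00146
Haaland: f = 0.02182
h_f = f(L/D)V²/(2g) = 0.02182·(1180/0.371)·3.367²/(2·9.81) = 40.10 m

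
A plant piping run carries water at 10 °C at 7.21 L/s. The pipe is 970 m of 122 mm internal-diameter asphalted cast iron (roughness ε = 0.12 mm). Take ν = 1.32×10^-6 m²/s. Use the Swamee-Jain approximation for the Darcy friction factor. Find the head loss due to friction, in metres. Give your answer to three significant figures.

h_f ≈ 3.66 m

V = 4Q/(πD²) = 4·0.00721/(π·0.122²) = 0.6168 m/s
Re = VD/ν = 0.6168·0.122/1.32×10^-6 = 5.70×10^4 → turbulent
ε/D = 0.12/122 = 9.84×10^-4
Swamee-Jain: f = 0.02372
h_f = f(L/D)V²/(2g) = 0.02372·(970/0.122)·0.6168²/(2·9.81) = 3.657 m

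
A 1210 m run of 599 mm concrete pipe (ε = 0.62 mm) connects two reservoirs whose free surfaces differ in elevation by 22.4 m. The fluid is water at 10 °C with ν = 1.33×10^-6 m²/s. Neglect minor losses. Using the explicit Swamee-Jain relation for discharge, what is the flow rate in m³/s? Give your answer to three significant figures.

Q ≈ 0.930 m³/s

Swamee-Jain (Type II): Q = -0.965·√(gD⁵h_f/L)·ln[ε/(3.7D) + √(3.17ν²L/(gD³h_f))]
√(gD⁵h_f/L) = √(9.81·0.599⁵·22.4/1210) = 0.1183
ε/(3.7D) = 2.80×10^-4; √(3.17ν²L/(gD³h_f)) = 1.20×10^-5
Q = -0.965·0.1183·ln(2.917×10^-4) = 0.9295 m³/s
Check: V = 3.30 m/s, Re = 1.49×10^6, f = 0.02007, h_f = 22.5 m ≈ 22.4 m ✓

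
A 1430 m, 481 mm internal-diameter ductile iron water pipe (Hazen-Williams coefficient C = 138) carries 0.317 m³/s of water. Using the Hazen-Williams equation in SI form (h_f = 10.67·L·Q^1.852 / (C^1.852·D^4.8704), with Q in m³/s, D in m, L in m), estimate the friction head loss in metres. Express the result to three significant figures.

h_f = 10.67·1430·0.317^1.852 / (138^1.852·0.481^4.8704) = 6.990 m

h_f ≈ 6.99 m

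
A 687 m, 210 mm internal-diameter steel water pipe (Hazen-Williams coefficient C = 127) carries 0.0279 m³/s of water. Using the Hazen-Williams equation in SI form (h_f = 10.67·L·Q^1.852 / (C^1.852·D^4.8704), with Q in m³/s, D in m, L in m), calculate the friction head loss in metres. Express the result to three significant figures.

h_f ≈ 2.46 m

h_f = 10.67·687·0.0279^1.852 / (127^1.852·0.210^4.8704) = 2.461 m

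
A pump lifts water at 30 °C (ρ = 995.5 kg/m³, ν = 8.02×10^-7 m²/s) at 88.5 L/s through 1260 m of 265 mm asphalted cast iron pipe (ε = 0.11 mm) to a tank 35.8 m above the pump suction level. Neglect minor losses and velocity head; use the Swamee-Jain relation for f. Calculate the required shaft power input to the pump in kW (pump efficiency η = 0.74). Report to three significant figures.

P_shaft ≈ 54.3 kW

V = 4Q/(πD²) = 1.605 m/s; Re = 5.30×10^5; ε/D = 4.15×10^-4; f = 0.01717
h_f = f(L/D)V²/2g = 10.71 m
Total head H = z + h_f = 35.8 + 10.71 = 46.51 m
P_hyd = ρgQH = 995.5·9.81·0.0885·46.51 = 40.20 kW
P_shaft = P_hyd/η = 40.20/0.74 = 54.32 kW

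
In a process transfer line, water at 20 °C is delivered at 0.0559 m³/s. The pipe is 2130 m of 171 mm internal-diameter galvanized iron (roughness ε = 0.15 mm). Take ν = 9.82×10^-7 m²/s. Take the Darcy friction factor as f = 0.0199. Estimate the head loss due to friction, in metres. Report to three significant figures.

V = 4Q/(πD²) = 4·0.0559/(π·0.171²) = 2.434 m/s
h_f = f(L/D)V²/(2g) = 0.01990·(2130/0.171)·2.434²/(2·9.81) = 74.85 m

h_f ≈ 74.9 m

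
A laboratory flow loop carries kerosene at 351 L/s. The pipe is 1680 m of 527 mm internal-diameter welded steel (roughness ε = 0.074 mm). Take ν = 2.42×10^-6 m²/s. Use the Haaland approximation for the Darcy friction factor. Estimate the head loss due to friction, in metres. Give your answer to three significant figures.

V = 4Q/(πD²) = 4·0.351/(π·0.527²) = 1.609 m/s
Re = VD/ν = 1.609·0.527/2.42×10^-6 = 3.50×10^5 → turbulent
ε/D = 0.074/527 = 1.40×10^-4
Haaland: f = 0.01528
h_f = f(L/D)V²/(2g) = 0.01528·(1680/0.527)·1.609²/(2·9.81) = 6.430 m

h_f ≈ 6.43 m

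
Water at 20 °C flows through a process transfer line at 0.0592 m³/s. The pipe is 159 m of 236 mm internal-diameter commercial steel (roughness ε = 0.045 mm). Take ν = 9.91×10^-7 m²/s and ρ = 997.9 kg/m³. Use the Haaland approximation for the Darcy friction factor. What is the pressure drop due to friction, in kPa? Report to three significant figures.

Δp ≈ 9.77 kPa

V = 4Q/(πD²) = 4·0.0592/(π·0.236²) = 1.353 m/s
Re = VD/ν = 1.353·0.236/9.91×10^-7 = 3.22×10^5 → turbulent
ε/D = 0.045/236 = 1.91×10^-4
Haaland: f = 0.01586
h_f = f(L/D)V²/(2g) = 0.01586·(159/0.236)·1.353²/(2·9.81) = 0.9976 m
Δp = ρg·h_f = 997.9·9.81·0.9976 = 9.766 kPa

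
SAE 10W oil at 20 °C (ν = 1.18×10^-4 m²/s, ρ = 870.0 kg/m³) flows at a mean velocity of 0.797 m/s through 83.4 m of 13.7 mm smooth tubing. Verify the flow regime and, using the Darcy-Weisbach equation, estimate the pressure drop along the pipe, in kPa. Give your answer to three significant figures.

Δp ≈ 1160 kPa

Re = VD/ν = 0.797·0.01370/1.18×10^-4 = 92.5 → laminar (Re < 2300)
f = 64/Re = 0.6916
h_f = f(L/D)V²/(2g) = 0.6916·(83.4/0.01370)·0.797²/(2·9.81) = 136.3 m
Δp = ρg·h_f = 870.0·9.81·136.3 = 1163 kPa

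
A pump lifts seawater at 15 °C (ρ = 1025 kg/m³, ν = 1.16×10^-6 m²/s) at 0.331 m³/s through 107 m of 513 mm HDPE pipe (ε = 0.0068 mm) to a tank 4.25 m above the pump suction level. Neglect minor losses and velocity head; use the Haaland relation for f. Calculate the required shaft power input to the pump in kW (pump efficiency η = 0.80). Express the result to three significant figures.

P_shaft ≈ 19.1 kW

V = 4Q/(πD²) = 1.601 m/s; Re = 7.08×10^5; ε/D = 1.33×10^-5; f = 0.01248
h_f = f(L/D)V²/2g = 0.3403 m
Total head H = z + h_f = 4.25 + 0.3403 = 4.590 m
P_hyd = ρgQH = 1025·9.81·0.331·4.590 = 15.28 kW
P_shaft = P_hyd/η = 15.28/0.80 = 19.10 kW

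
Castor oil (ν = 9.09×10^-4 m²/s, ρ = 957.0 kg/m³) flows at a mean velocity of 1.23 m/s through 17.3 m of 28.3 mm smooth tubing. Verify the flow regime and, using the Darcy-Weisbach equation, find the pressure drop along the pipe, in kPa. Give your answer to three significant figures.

Δp ≈ 740 kPa

Re = VD/ν = 1.23·0.02830/9.09×10^-4 = 38.3 → laminar (Re < 2300)
f = 64/Re = 1.671
h_f = f(L/D)V²/(2g) = 1.671·(17.3/0.02830)·1.23²/(2·9.81) = 78.78 m
Δp = ρg·h_f = 957.0·9.81·78.78 = 739.6 kPa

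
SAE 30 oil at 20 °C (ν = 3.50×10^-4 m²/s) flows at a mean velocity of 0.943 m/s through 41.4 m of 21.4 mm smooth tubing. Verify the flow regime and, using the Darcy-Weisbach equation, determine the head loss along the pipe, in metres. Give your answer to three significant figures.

h_f ≈ 97.3 m

Re = VD/ν = 0.943·0.02140/3.50×10^-4 = 57.7 → laminar (Re < 2300)
f = 64/Re = 1.110
h_f = f(L/D)V²/(2g) = 1.110·(41.4/0.02140)·0.943²/(2·9.81) = 97.33 m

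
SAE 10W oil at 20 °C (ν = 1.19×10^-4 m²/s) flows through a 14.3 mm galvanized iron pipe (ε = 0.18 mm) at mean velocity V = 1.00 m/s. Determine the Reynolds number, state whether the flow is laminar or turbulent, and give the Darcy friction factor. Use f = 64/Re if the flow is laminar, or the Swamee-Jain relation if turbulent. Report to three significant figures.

Re ≈ 120; laminar; f = 64/Re ≈ 0.533

Re = VD/ν = 1.000·0.0143/1.19×10^-4 = 120
Re < 2300 → laminar → f = 64/Re = 0.5326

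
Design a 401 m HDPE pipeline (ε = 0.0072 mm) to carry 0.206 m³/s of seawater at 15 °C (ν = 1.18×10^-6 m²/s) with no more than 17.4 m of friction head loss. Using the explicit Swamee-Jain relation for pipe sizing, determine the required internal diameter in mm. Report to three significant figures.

D ≈ 254 mm

Swamee-Jain (Type III): D = 0.66·[ε^1.25·(LQ²/(gh_f))^4.75 + ν·Q^9.4·(L/(gh_f))^5.2]^0.04
LQ²/(gh_f) = 0.09969; L/(gh_f) = 2.349
Term 1 = ε^1.25·(…)^4.75 = 6.54×10^-12; Term 2 = ν·Q^9.4·(…)^5.2 = 3.56×10^-11
D = 0.66·(6.54×10^-12 + 3.56×10^-11)^0.04 = 0.2538 m = 254 mm
Check: V = 4.07 m/s, Re = 8.76×10^5, f = 0.01248, h_f = 16.7 m ≈ 17.4 m ✓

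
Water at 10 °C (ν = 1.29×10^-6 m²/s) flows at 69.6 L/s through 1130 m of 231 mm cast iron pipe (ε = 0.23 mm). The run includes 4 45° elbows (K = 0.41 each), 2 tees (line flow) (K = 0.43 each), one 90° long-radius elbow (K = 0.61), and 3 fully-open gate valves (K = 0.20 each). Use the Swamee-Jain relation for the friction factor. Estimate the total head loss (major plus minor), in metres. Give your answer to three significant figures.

V = 4Q/(πD²) = 1.661 m/s; V²/2g = 0.1406 m
Re = 2.97×10^5, ε/D = 9.96×10^-4 → f = 0.02074 (Swamee-Jain)
Major: h_f = f(L/D)·V²/2g = 0.02074·4892·0.1406 = 14.26 m
Minor: ΣK = 3.71; h_m = ΣK·V²/2g = 0.5215 m
Total H_L = 14.26 + 0.5215 = 14.78 m

H_L ≈ 14.8 m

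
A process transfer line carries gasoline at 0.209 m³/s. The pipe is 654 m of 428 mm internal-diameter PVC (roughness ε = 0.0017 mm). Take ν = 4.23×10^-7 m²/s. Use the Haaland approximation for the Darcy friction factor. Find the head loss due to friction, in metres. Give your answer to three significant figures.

V = 4Q/(πD²) = 4·0.209/(π·0.428²) = 1.453 m/s
Re = VD/ν = 1.453·0.428/4.23×10^-7 = 1.47×10^6 → turbulent
ε/D = 0.0017/428 = 3.97×10^-6
Haaland: f = 0.01096
h_f = f(L/D)V²/(2g) = 0.01096·(654/0.428)·1.453²/(2·9.81) = 1.801 m

h_f ≈ 1.80 m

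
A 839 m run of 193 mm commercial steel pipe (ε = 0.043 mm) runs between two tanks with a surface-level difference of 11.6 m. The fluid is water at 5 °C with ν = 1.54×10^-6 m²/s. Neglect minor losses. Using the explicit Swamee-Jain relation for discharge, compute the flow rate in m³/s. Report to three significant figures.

Swamee-Jain (Type II): Q = -0.965·√(gD⁵h_f/L)·ln[ε/(3.7D) + √(3.17ν²L/(gD³h_f))]
√(gD⁵h_f/L) = √(9.81·0.193⁵·11.6/839) = 0.006027
ε/(3.7D) = 6.02×10^-5; √(3.17ν²L/(gD³h_f)) = 8.78×10^-5
Q = -0.965·0.006027·ln(1.480×10^-4) = 0.05128 m³/s
Check: V = 1.75 m/s, Re = 2.20×10^5, f = 0.01709, h_f = 11.6 m ≈ 11.6 m ✓

Q ≈ 0.0513 m³/s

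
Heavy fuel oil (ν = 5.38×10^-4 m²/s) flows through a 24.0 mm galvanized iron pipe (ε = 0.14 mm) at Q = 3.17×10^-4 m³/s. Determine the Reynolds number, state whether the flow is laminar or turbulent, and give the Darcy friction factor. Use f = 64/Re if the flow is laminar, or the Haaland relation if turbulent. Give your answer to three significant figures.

V = 4Q/(πD²) = 0.7007 m/s
Re = VD/ν = 0.7007·0.0240/5.38×10^-4 = 31.3
Re < 2300 → laminar → f = 64/Re = 2.047

Re ≈ 31.3; laminar; f = 64/Re ≈ 2.05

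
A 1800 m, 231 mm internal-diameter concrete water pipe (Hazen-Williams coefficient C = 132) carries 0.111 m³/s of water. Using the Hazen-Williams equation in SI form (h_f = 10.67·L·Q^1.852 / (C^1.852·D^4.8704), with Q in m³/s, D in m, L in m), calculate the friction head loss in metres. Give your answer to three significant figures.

h_f ≈ 48.7 m

h_f = 10.67·1800·0.111^1.852 / (132^1.852·0.231^4.8704) = 48.70 m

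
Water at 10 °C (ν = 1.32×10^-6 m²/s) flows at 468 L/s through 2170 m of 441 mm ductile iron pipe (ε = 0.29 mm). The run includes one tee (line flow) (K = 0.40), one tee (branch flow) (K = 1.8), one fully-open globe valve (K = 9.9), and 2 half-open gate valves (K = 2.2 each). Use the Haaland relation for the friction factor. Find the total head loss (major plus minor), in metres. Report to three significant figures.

V = 4Q/(πD²) = 3.064 m/s; V²/2g = 0.4785 m
Re = 1.02×10^6, ε/D = 6.58×10^-4 → f = 0.01816 (Haaland)
Major: h_f = f(L/D)·V²/2g = 0.01816·4921·0.4785 = 42.76 m
Minor: ΣK = 16.5; h_m = ΣK·V²/2g = 7.895 m
Total H_L = 42.76 + 7.895 = 50.66 m

H_L ≈ 50.7 m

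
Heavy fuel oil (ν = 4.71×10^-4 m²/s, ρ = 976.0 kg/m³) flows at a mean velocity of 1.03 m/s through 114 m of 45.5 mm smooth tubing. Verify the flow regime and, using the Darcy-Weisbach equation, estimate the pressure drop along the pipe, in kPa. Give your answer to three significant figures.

Δp ≈ 834 kPa

Re = VD/ν = 1.03·0.04550/4.71×10^-4 = 99.5 → laminar (Re < 2300)
f = 64/Re = 0.6432
h_f = f(L/D)V²/(2g) = 0.6432·(114/0.04550)·1.03²/(2·9.81) = 87.14 m
Δp = ρg·h_f = 976.0·9.81·87.14 = 834.3 kPa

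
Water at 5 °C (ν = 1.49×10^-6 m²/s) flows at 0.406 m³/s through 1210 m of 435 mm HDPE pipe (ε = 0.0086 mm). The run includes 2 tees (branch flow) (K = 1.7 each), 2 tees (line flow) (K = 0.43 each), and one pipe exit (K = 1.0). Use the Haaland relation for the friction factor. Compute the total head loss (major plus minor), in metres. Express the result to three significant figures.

V = 4Q/(πD²) = 2.732 m/s; V²/2g = 0.3804 m
Re = 7.98×10^5, ε/D = 1.98×10^-5 → f = 0.01236 (Haaland)
Major: h_f = f(L/D)·V²/2g = 0.01236·2782·0.3804 = 13.08 m
Minor: ΣK = 5.26; h_m = ΣK·V²/2g = 2.001 m
Total H_L = 13.08 + 2.001 = 15.08 m

H_L ≈ 15.1 m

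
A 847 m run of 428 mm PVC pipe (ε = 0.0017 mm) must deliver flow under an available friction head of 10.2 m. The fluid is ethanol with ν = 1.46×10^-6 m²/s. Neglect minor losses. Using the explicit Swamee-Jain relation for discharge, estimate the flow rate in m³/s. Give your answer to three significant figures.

Q ≈ 0.417 m³/s

Swamee-Jain (Type II): Q = -0.965·√(gD⁵h_f/L)·ln[ε/(3.7D) + √(3.17ν²L/(gD³h_f))]
√(gD⁵h_f/L) = √(9.81·0.428⁵·10.2/847) = 0.04119
ε/(3.7D) = 1.07×10^-6; √(3.17ν²L/(gD³h_f)) = 2.70×10^-5
Q = -0.965·0.04119·ln(2.808×10^-5) = 0.4166 m³/s
Check: V = 2.90 m/s, Re = 8.49×10^5, f = 0.01202, h_f = 10.2 m ≈ 10.2 m ✓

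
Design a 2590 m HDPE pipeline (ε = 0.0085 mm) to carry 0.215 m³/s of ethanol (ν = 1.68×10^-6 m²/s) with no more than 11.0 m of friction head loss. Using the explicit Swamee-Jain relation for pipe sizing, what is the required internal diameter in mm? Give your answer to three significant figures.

D ≈ 422 mm

Swamee-Jain (Type III): D = 0.66·[ε^1.25·(LQ²/(gh_f))^4.75 + ν·Q^9.4·(L/(gh_f))^5.2]^0.04
LQ²/(gh_f) = 1.109; L/(gh_f) = 24.00
Term 1 = ε^1.25·(…)^4.75 = 7.52×10^-7; Term 2 = ν·Q^9.4·(…)^5.2 = 1.34×10^-5
D = 0.66·(7.52×10^-7 + 1.34×10^-5)^0.04 = 0.4223 m = 422 mm
Check: V = 1.54 m/s, Re = 3.86×10^5, f = 0.01399, h_f = 10.3 m ≈ 11.0 m ✓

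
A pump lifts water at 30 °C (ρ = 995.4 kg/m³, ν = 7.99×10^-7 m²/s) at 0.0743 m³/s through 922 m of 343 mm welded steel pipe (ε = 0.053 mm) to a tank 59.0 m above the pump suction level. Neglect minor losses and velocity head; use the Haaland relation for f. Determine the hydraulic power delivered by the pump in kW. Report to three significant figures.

V = 4Q/(πD²) = 0.8041 m/s; Re = 3.45×10^5; ε/D = 1.55×10^-4; f = 0.01544
h_f = f(L/D)V²/2g = 1.367 m
Total head H = z + h_f = 59.0 + 1.367 = 60.37 m
P_hyd = ρgQH = 995.4·9.81·0.0743·60.37 = 43.80 kW

P_hyd ≈ 43.8 kW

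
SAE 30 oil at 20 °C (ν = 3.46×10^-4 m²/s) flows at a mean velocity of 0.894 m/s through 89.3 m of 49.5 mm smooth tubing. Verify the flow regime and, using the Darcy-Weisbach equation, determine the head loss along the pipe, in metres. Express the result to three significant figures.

h_f ≈ 36.8 m

Re = VD/ν = 0.894·0.04950/3.46×10^-4 = 128 → laminar (Re < 2300)
f = 64/Re = 0.5004
h_f = f(L/D)V²/(2g) = 0.5004·(89.3/0.04950)·0.894²/(2·9.81) = 36.77 m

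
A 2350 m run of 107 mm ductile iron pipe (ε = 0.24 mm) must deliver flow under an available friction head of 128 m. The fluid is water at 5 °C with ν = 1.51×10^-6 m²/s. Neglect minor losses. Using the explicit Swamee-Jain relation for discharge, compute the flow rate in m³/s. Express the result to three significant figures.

Q ≈ 0.0191 m³/s

Swamee-Jain (Type II): Q = -0.965·√(gD⁵h_f/L)·ln[ε/(3.7D) + √(3.17ν²L/(gD³h_f))]
√(gD⁵h_f/L) = √(9.81·0.107⁵·128/2350) = 0.002738
ε/(3.7D) = 6.06×10^-4; √(3.17ν²L/(gD³h_f)) = 1.05×10^-4
Q = -0.965·0.002738·ln(7.113×10^-4) = 0.01915 m³/s
Check: V = 2.13 m/s, Re = 1.51×10^5, f = 0.02542, h_f = 129 m ≈ 128 m ✓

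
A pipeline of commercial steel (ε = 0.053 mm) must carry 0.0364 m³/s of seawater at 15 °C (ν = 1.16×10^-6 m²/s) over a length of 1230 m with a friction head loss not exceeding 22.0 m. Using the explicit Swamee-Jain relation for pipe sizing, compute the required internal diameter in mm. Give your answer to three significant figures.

Swamee-Jain (Type III): D = 0.66·[ε^1.25·(LQ²/(gh_f))^4.75 + ν·Q^9.4·(L/(gh_f))^5.2]^0.04
LQ²/(gh_f) = 0.007551; L/(gh_f) = 5.699
Term 1 = ε^1.25·(…)^4.75 = 3.77×10^-16; Term 2 = ν·Q^9.4·(…)^5.2 = 2.94×10^-16
D = 0.66·(3.77×10^-16 + 2.94×10^-16)^0.04 = 0.1632 m = 163 mm
Check: V = 1.74 m/s, Re = 2.45×10^5, f = 0.01757, h_f = 20.5 m ≈ 22.0 m ✓

D ≈ 163 mm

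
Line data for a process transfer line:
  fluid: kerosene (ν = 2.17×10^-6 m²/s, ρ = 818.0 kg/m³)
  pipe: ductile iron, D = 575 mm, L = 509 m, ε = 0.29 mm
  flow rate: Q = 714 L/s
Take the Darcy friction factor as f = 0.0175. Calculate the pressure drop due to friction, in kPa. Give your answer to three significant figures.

V = 4Q/(πD²) = 4·0.714/(π·0.575²) = 2.750 m/s
h_f = f(L/D)V²/(2g) = 0.01750·(509/0.575)·2.750²/(2·9.81) = 5.969 m
Δp = ρg·h_f = 818.0·9.81·5.969 = 47.90 kPa

Δp ≈ 47.9 kPa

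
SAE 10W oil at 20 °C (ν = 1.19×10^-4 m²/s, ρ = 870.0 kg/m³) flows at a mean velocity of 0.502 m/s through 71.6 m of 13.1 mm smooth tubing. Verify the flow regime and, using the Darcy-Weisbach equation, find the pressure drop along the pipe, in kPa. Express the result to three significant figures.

Δp ≈ 694 kPa

Re = VD/ν = 0.502·0.01310/1.19×10^-4 = 55.3 → laminar (Re < 2300)
f = 64/Re = 1.158
h_f = f(L/D)V²/(2g) = 1.158·(71.6/0.01310)·0.502²/(2·9.81) = 81.30 m
Δp = ρg·h_f = 870.0·9.81·81.30 = 693.9 kPa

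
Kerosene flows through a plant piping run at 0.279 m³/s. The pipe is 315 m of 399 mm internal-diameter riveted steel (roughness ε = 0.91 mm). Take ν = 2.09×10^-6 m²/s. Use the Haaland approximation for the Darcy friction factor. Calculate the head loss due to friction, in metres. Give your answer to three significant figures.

h_f ≈ 4.94 m

V = 4Q/(πD²) = 4·0.279/(π·0.399²) = 2.231 m/s
Re = VD/ν = 2.231·0.399/2.09×10^-6 = 4.26×10^5 → turbulent
ε/D = 0.91/399 = 0.00228
Haaland: f = 0.02465
h_f = f(L/D)V²/(2g) = 0.02465·(315/0.399)·2.231²/(2·9.81) = 4.939 m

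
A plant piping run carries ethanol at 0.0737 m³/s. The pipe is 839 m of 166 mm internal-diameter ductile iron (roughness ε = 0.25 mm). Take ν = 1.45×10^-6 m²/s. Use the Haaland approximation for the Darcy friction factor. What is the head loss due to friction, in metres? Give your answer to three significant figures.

V = 4Q/(πD²) = 4·0.0737/(π·0.166²) = 3.405 m/s
Re = VD/ν = 3.405·0.166/1.45×10^-6 = 3.90×10^5 → turbulent
ε/D = 0.25/166 = 0.00151
Haaland: f = 0.02229
h_f = f(L/D)V²/(2g) = 0.02229·(839/0.166)·3.405²/(2·9.81) = 66.59 m

h_f ≈ 66.6 m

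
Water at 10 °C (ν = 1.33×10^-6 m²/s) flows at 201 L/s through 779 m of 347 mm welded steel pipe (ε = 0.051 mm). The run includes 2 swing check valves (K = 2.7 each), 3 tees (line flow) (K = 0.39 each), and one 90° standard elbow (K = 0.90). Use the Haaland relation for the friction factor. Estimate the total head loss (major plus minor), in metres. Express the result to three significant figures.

V = 4Q/(πD²) = 2.125 m/s; V²/2g = 0.2302 m
Re = 5.55×10^5, ε/D = 1.47×10^-4 → f = 0.01462 (Haaland)
Major: h_f = f(L/D)·V²/2g = 0.01462·2245·0.2302 = 7.559 m
Minor: ΣK = 7.47; h_m = ΣK·V²/2g = 1.720 m
Total H_L = 7.559 + 1.720 = 9.279 m

H_L ≈ 9.28 m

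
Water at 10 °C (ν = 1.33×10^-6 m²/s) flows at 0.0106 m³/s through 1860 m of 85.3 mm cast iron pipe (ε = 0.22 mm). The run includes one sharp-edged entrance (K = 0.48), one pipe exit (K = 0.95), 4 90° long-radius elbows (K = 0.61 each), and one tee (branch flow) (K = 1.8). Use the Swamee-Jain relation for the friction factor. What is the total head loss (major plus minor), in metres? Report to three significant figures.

V = 4Q/(πD²) = 1.855 m/s; V²/2g = 0.1754 m
Re = 1.19×10^5, ε/D = 0.00258 → f = 0.02654 (Swamee-Jain)
Major: h_f = f(L/D)·V²/2g = 0.02654·21805·0.1754 = 101.5 m
Minor: ΣK = 5.67; h_m = ΣK·V²/2g = 0.9943 m
Total H_L = 101.5 + 0.9943 = 102.5 m

H_L ≈ 102 m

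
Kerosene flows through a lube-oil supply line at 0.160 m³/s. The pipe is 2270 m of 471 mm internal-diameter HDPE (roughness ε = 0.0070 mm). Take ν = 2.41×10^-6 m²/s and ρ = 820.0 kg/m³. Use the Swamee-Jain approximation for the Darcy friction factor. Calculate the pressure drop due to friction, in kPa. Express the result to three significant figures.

V = 4Q/(πD²) = 4·0.160/(π·0.471²) = 0.9183 m/s
Re = VD/ν = 0.9183·0.471/2.41×10^-6 = 1.79×10^5 → turbulent
ε/D = 0.0070/471 = 1.49×10^-5
Swamee-Jain: f = 0.01599
h_f = f(L/D)V²/(2g) = 0.01599·(2270/0.471)·0.9183²/(2·9.81) = 3.313 m
Δp = ρg·h_f = 820.0·9.81·3.313 = 26.65 kPa

Δp ≈ 26.6 kPa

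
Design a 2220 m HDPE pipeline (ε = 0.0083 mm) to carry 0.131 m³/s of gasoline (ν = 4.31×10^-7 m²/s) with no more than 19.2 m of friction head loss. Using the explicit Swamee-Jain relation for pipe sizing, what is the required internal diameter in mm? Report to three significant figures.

D ≈ 288 mm

Swamee-Jain (Type III): D = 0.66·[ε^1.25·(LQ²/(gh_f))^4.75 + ν·Q^9.4·(L/(gh_f))^5.2]^0.04
LQ²/(gh_f) = 0.2023; L/(gh_f) = 11.79
Term 1 = ε^1.25·(…)^4.75 = 2.25×10^-10; Term 2 = ν·Q^9.4·(…)^5.2 = 8.09×10^-10
D = 0.66·(2.25×10^-10 + 8.09×10^-10)^0.04 = 0.2885 m = 288 mm
Check: V = 2.00 m/s, Re = 1.34×10^6, f = 0.01183, h_f = 18.6 m ≈ 19.2 m ✓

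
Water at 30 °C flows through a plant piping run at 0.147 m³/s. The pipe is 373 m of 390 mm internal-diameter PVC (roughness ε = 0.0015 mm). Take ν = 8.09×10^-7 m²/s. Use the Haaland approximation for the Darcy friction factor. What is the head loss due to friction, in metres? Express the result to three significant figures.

h_f ≈ 0.939 m

V = 4Q/(πD²) = 4·0.147/(π·0.390²) = 1.231 m/s
Re = VD/ν = 1.231·0.390/8.09×10^-7 = 5.93×10^5 → turbulent
ε/D = 0.0015/390 = 3.85×10^-6
Haaland: f = 0.01272
h_f = f(L/D)V²/(2g) = 0.01272·(373/0.390)·1.231²/(2·9.81) = 0.9389 m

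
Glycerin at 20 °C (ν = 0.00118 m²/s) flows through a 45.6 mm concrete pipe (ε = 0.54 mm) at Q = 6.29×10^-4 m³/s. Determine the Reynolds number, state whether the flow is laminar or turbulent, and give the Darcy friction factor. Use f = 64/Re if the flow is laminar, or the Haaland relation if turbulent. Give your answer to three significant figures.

Re ≈ 14.9; laminar; f = 64/Re ≈ 4.30

V = 4Q/(πD²) = 0.3852 m/s
Re = VD/ν = 0.3852·0.0456/0.00118 = 14.9
Re < 2300 → laminar → f = 64/Re = 4.300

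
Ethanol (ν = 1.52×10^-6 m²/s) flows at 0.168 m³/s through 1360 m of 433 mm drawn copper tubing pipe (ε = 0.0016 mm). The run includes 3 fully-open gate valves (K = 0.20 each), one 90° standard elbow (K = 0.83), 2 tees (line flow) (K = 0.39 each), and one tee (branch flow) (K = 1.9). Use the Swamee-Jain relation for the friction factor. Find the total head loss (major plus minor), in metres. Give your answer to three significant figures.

H_L ≈ 3.23 m

V = 4Q/(πD²) = 1.141 m/s; V²/2g = 0.06634 m
Re = 3.25×10^5, ε/D = 3.70×10^-6 → f = 0.01421 (Swamee-Jain)
Major: h_f = f(L/D)·V²/2g = 0.01421·3141·0.06634 = 2.960 m
Minor: ΣK = 4.11; h_m = ΣK·V²/2g = 0.2727 m
Total H_L = 2.960 + 0.2727 = 3.233 m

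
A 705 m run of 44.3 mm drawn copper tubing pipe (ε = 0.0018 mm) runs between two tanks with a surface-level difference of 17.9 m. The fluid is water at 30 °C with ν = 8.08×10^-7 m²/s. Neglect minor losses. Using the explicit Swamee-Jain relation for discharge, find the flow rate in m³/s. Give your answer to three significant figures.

Swamee-Jain (Type II): Q = -0.965·√(gD⁵h_f/L)·ln[ε/(3.7D) + √(3.17ν²L/(gD³h_f))]
√(gD⁵h_f/L) = √(9.81·0.0443⁵·17.9/705) = 2.061×10^-4
ε/(3.7D) = 1.10×10^-5; √(3.17ν²L/(gD³h_f)) = 3.09×10^-4
Q = -0.965·2.061×10^-4·ln(3.201×10^-4) = 0.001601 m³/s
Check: V = 1.04 m/s, Re = 5.69×10^4, f = 0.02035, h_f = 17.8 m ≈ 17.9 m ✓

Q ≈ 0.00160 m³/s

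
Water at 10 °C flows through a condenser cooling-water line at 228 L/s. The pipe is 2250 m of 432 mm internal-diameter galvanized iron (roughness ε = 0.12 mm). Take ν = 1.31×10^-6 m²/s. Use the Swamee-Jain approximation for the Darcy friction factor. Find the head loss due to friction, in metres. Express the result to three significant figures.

V = 4Q/(πD²) = 4·0.228/(π·0.432²) = 1.556 m/s
Re = VD/ν = 1.556·0.432/1.31×10^-6 = 5.13×10^5 → turbulent
ε/D = 0.12/432 = 2.78×10^-4
Swamee-Jain: f = 0.01616
h_f = f(L/D)V²/(2g) = 0.01616·(2250/0.432)·1.556²/(2·9.81) = 10.38 m

h_f ≈ 10.4 m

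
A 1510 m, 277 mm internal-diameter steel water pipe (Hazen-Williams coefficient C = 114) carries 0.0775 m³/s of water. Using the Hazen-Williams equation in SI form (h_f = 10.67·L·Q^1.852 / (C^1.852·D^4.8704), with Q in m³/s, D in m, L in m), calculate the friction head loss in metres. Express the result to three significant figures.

h_f = 10.67·1510·0.0775^1.852 / (114^1.852·0.277^4.8704) = 11.38 m

h_f ≈ 11.4 m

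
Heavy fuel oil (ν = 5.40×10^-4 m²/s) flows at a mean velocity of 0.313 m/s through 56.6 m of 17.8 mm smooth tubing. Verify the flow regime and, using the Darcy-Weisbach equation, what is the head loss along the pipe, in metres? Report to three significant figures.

h_f ≈ 98.5 m

Re = VD/ν = 0.313·0.01780/5.40×10^-4 = 10.3 → laminar (Re < 2300)
f = 64/Re = 6.203
h_f = f(L/D)V²/(2g) = 6.203·(56.6/0.01780)·0.313²/(2·9.81) = 98.49 m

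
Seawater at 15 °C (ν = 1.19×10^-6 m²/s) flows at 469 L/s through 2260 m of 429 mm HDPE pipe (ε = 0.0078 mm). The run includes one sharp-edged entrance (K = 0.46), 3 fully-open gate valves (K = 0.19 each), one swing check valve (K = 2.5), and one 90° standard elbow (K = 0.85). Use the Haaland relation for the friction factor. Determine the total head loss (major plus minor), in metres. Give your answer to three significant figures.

V = 4Q/(πD²) = 3.245 m/s; V²/2g = 0.5366 m
Re = 1.17×10^6, ε/D = 1.82×10^-5 → f = 0.01166 (Haaland)
Major: h_f = f(L/D)·V²/2g = 0.01166·5268·0.5366 = 32.97 m
Minor: ΣK = 4.38; h_m = ΣK·V²/2g = 2.350 m
Total H_L = 32.97 + 2.350 = 35.32 m

H_L ≈ 35.3 m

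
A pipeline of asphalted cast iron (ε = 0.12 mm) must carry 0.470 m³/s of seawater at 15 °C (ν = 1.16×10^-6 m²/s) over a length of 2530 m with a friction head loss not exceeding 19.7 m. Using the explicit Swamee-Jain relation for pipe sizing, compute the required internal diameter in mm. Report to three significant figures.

D ≈ 520 mm

Swamee-Jain (Type III): D = 0.66·[ε^1.25·(LQ²/(gh_f))^4.75 + ν·Q^9.4·(L/(gh_f))^5.2]^0.04
LQ²/(gh_f) = 2.892; L/(gh_f) = 13.09
Term 1 = ε^1.25·(…)^4.75 = 0.00195; Term 2 = ν·Q^9.4·(…)^5.2 = 6.17×10^-4
D = 0.66·(0.00195 + 6.17×10^-4)^0.04 = 0.5199 m = 520 mm
Check: V = 2.21 m/s, Re = 9.92×10^5, f = 0.01510, h_f = 18.4 m ≈ 19.7 m ✓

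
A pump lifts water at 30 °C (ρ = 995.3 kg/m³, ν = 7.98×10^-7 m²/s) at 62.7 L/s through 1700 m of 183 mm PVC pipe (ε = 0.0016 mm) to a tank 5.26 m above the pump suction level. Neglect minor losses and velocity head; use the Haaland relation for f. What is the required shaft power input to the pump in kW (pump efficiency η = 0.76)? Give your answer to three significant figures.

P_shaft ≈ 32.3 kW

V = 4Q/(πD²) = 2.384 m/s; Re = 5.47×10^5; ε/D = 8.74×10^-6; f = 0.01296
h_f = f(L/D)V²/2g = 34.87 m
Total head H = z + h_f = 5.26 + 34.87 = 40.13 m
P_hyd = ρgQH = 995.3·9.81·0.0627·40.13 = 24.57 kW
P_shaft = P_hyd/η = 24.57/0.76 = 32.33 kW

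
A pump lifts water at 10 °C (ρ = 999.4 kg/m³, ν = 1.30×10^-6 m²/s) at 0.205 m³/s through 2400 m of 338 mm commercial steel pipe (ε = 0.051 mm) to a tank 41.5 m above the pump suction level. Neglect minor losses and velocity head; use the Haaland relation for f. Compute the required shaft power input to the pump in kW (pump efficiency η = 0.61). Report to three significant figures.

P_shaft ≈ 227 kW

V = 4Q/(πD²) = 2.285 m/s; Re = 5.94×10^5; ε/D = 1.51×10^-4; f = 0.01458
h_f = f(L/D)V²/2g = 27.54 m
Total head H = z + h_f = 41.5 + 27.54 = 69.04 m
P_hyd = ρgQH = 999.4·9.81·0.205·69.04 = 138.8 kW
P_shaft = P_hyd/η = 138.8/0.61 = 227.5 kW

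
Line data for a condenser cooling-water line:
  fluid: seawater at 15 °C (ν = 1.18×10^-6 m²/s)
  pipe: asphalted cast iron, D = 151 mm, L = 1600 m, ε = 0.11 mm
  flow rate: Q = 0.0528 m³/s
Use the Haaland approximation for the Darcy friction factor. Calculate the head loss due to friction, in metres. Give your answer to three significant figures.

h_f ≈ 89.6 m

V = 4Q/(πD²) = 4·0.0528/(π·0.151²) = 2.948 m/s
Re = VD/ν = 2.948·0.151/1.18×10^-6 = 3.77×10^5 → turbulent
ε/D = 0.11/151 = 7.28×10^-4
Haaland: f = 0.01909
h_f = f(L/D)V²/(2g) = 0.01909·(1600/0.151)·2.948²/(2·9.81) = 89.63 m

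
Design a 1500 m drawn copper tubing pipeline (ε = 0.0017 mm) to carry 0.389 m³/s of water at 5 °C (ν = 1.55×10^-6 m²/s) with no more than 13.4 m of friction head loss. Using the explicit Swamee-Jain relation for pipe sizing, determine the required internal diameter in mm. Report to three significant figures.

D ≈ 450 mm

Swamee-Jain (Type III): D = 0.66·[ε^1.25·(LQ²/(gh_f))^4.75 + ν·Q^9.4·(L/(gh_f))^5.2]^0.04
LQ²/(gh_f) = 1.727; L/(gh_f) = 11.41
Term 1 = ε^1.25·(…)^4.75 = 8.22×10^-7; Term 2 = ν·Q^9.4·(…)^5.2 = 6.82×10^-5
D = 0.66·(8.22×10^-7 + 6.82×10^-5)^0.04 = 0.4499 m = 450 mm
Check: V = 2.45 m/s, Re = 7.10×10^5, f = 0.01238, h_f = 12.6 m ≈ 13.4 m ✓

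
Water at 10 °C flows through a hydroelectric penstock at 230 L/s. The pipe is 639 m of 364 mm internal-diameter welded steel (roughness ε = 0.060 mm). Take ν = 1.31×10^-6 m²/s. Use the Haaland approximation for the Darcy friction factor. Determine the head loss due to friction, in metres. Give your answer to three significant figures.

V = 4Q/(πD²) = 4·0.230/(π·0.364²) = 2.210 m/s
Re = VD/ν = 2.210·0.364/1.31×10^-6 = 6.14×10^5 → turbulent
ε/D = 0.060/364 = 1.65×10^-4
Haaland: f = 0.01469
h_f = f(L/D)V²/(2g) = 0.01469·(639/0.364)·2.210²/(2·9.81) = 6.419 m

h_f ≈ 6.42 m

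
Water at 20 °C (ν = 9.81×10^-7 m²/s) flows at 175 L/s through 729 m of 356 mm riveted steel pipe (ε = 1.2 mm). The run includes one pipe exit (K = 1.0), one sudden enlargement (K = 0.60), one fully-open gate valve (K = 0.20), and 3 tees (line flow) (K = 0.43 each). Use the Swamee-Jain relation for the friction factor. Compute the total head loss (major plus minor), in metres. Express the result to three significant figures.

H_L ≈ 9.30 m

V = 4Q/(πD²) = 1.758 m/s; V²/2g = 0.1575 m
Re = 6.38×10^5, ε/D = 0.00337 → f = 0.02733 (Swamee-Jain)
Major: h_f = f(L/D)·V²/2g = 0.02733·2048·0.1575 = 8.817 m
Minor: ΣK = 3.09; h_m = ΣK·V²/2g = 0.4868 m
Total H_L = 8.817 + 0.4868 = 9.304 m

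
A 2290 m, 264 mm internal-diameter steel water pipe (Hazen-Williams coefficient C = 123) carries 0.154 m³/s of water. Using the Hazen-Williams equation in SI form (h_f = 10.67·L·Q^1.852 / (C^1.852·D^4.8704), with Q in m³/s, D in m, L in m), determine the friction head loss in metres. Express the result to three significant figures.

h_f ≈ 67.6 m

h_f = 10.67·2290·0.154^1.852 / (123^1.852·0.264^4.8704) = 67.58 m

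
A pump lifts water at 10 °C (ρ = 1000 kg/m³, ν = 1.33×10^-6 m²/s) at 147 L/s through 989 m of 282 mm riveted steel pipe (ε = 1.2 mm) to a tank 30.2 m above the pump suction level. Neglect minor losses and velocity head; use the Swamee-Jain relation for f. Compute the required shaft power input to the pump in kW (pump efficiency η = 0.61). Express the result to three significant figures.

V = 4Q/(πD²) = 2.354 m/s; Re = 4.99×10^5; ε/D = 0.00426; f = 0.02925
h_f = f(L/D)V²/2g = 28.96 m
Total head H = z + h_f = 30.2 + 28.96 = 59.16 m
P_hyd = ρgQH = 1000·9.81·0.147·59.16 = 85.32 kW
P_shaft = P_hyd/η = 85.32/0.61 = 139.9 kW

P_shaft ≈ 140 kW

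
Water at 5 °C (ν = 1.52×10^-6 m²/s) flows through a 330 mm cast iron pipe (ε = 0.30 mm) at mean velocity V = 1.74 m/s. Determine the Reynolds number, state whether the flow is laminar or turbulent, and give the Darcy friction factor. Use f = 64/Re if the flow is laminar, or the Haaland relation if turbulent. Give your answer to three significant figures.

Re = VD/ν = 1.740·0.330/1.52×10^-6 = 3.78×10^5
Re > 4000 → turbulent; ε/D = 9.09×10^-4
Haaland: f = 0.01996

Re ≈ 3.78×10^5; turbulent; f ≈ 0.0200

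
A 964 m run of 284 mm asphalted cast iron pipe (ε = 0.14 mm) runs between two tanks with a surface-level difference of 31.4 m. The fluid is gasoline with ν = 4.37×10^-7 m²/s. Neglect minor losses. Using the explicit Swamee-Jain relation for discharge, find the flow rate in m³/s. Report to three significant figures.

Q ≈ 0.208 m³/s

Swamee-Jain (Type II): Q = -0.965·√(gD⁵h_f/L)·ln[ε/(3.7D) + √(3.17ν²L/(gD³h_f))]
√(gD⁵h_f/L) = √(9.81·0.284⁵·31.4/964) = 0.02430
ε/(3.7D) = 1.33×10^-4; √(3.17ν²L/(gD³h_f)) = 9.09×10^-6
Q = -0.965·0.02430·ln(1.423×10^-4) = 0.2077 m³/s
Check: V = 3.28 m/s, Re = 2.13×10^6, f = 0.01696, h_f = 31.5 m ≈ 31.4 m ✓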